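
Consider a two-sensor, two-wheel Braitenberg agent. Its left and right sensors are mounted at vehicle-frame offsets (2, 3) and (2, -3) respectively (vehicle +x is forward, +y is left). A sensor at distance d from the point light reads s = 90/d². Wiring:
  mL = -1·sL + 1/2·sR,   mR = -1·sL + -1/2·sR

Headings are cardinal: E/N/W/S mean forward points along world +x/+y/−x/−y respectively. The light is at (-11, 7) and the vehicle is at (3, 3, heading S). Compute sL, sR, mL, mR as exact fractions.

18/65 90/157 99/10205 -5751/10205

left sensor world pos  = (6, 1); dL² = 325
right sensor world pos = (0, 1); dR² = 157
sL = 90/325 = 18/65
sR = 90/157 = 90/157
mL = -1·sL + 1/2·sR = 99/10205
mR = -1·sL + -1/2·sR = -5751/10205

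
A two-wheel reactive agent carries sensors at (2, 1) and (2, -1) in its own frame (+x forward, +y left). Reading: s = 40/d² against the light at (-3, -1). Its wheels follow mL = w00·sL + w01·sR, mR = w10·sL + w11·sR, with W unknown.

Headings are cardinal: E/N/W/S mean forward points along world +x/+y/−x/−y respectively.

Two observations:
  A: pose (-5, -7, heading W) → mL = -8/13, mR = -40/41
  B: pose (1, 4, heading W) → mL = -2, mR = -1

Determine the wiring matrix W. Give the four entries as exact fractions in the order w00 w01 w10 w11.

obs A: pose=(-5,-7,W) → sL=8/13, sR=40/41, mL=-8/13, mR=-40/41
obs B: pose=(1,4,W) → sL=2, sR=1, mL=-2, mR=-1
sensor matrix S = [[8/13, 40/41], [2, 1]]; det S = -712/533
solve [mL_A; mL_B] = S·[w00; w01] and [mR_A; mR_B] = S·[w10; w11]:
  w00 = -1, w01 = 0, w10 = 0, w11 = -1

-1 0 0 -1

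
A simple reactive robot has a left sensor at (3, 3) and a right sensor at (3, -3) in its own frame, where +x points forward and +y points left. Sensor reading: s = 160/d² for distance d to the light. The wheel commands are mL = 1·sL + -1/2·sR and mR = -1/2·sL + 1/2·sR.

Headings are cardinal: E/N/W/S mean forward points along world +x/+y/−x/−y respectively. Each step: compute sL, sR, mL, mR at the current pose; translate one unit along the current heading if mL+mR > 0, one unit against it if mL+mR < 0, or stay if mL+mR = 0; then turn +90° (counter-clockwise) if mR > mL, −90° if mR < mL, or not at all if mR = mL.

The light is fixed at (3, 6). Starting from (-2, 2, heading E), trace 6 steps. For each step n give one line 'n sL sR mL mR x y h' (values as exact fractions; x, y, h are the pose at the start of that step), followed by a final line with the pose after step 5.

n=0: pose=(-2,2,E); sL=32, sR=160/53; mL=1616/53, mR=-768/53; mL+mR=16 → advance +1; mR−mL=-2384/53 → turn -1·90°
n=1: pose=(-1,2,S); sL=16/5, sR=80/49; mL=584/245, mR=-192/245; mL+mR=8/5 → advance +1; mR−mL=-776/245 → turn -1·90°
n=2: pose=(-1,1,W); sL=160/113, sR=160/53; mL=-560/5989, mR=4800/5989; mL+mR=80/113 → advance +1; mR−mL=5360/5989 → turn +1·90°
n=3: pose=(-2,1,S); sL=40/17, sR=5/4; mL=235/136, mR=-75/136; mL+mR=20/17 → advance +1; mR−mL=-155/68 → turn -1·90°
n=4: pose=(-2,0,W); sL=32/29, sR=160/73; mL=16/2117, mR=1152/2117; mL+mR=16/29 → advance +1; mR−mL=1136/2117 → turn +1·90°
n=5: pose=(-3,0,S); sL=16/9, sR=80/81; mL=104/81, mR=-32/81; mL+mR=8/9 → advance +1; mR−mL=-136/81 → turn -1·90°

0 32 160/53 1616/53 -768/53 -2 2 E
1 16/5 80/49 584/245 -192/245 -1 2 S
2 160/113 160/53 -560/5989 4800/5989 -1 1 W
3 40/17 5/4 235/136 -75/136 -2 1 S
4 32/29 160/73 16/2117 1152/2117 -2 0 W
5 16/9 80/81 104/81 -32/81 -3 0 S
final -3 -1 W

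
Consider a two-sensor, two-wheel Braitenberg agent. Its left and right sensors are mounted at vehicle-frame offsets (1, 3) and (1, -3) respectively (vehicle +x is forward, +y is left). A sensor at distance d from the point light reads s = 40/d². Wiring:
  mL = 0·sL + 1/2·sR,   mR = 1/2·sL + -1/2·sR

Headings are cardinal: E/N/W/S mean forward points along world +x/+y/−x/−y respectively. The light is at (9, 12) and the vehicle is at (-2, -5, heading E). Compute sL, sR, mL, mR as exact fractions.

left sensor world pos  = (-1, -2); dL² = 296
right sensor world pos = (-1, -8); dR² = 500
sL = 40/296 = 5/37
sR = 40/500 = 2/25
mL = 0·sL + 1/2·sR = 1/25
mR = 1/2·sL + -1/2·sR = 51/1850

5/37 2/25 1/25 51/1850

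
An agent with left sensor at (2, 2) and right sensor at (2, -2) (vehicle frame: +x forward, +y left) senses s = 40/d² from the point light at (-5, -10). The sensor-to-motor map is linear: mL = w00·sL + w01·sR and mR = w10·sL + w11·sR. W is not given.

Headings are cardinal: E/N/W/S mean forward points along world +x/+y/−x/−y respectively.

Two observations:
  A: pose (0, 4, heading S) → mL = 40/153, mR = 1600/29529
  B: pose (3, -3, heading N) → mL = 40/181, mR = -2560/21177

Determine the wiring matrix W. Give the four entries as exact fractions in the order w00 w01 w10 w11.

0 1 -1 1

obs A: pose=(0,4,S) → sL=40/193, sR=40/153, mL=40/153, mR=1600/29529
obs B: pose=(3,-3,N) → sL=40/117, sR=40/181, mL=40/181, mR=-2560/21177
sensor matrix S = [[40/193, 40/153], [40/117, 40/181]]; det S = -27251200/625335633
solve [mL_A; mL_B] = S·[w00; w01] and [mR_A; mR_B] = S·[w10; w11]:
  w00 = 0, w01 = 1, w10 = -1, w11 = 1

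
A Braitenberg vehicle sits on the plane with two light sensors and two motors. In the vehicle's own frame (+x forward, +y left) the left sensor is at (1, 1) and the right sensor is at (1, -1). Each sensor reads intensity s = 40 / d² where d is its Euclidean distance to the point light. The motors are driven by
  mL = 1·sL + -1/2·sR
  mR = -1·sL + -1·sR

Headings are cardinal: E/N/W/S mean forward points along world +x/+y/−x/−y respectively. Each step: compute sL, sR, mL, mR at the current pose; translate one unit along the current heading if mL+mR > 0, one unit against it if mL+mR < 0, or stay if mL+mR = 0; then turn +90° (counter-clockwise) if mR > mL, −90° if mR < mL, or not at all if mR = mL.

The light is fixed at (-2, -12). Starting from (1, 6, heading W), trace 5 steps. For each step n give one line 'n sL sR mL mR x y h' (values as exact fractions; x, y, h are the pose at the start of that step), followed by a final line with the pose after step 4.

n=0: pose=(1,6,W); sL=40/293, sR=8/73; mL=1748/21389, mR=-5264/21389; mL+mR=-12/73 → advance -1; mR−mL=-7012/21389 → turn -1·90°
n=1: pose=(2,6,N); sL=4/37, sR=20/193; mL=402/7141, mR=-1512/7141; mL+mR=-30/193 → advance -1; mR−mL=-1914/7141 → turn -1·90°
n=2: pose=(2,5,E); sL=40/349, sR=40/281; mL=4260/98069, mR=-25200/98069; mL+mR=-60/281 → advance -1; mR−mL=-29460/98069 → turn -1·90°
n=3: pose=(1,5,S); sL=5/34, sR=2/13; mL=31/442, mR=-133/442; mL+mR=-3/13 → advance -1; mR−mL=-82/221 → turn -1·90°
n=4: pose=(1,6,W); sL=40/293, sR=8/73; mL=1748/21389, mR=-5264/21389; mL+mR=-12/73 → advance -1; mR−mL=-7012/21389 → turn -1·90°

0 40/293 8/73 1748/21389 -5264/21389 1 6 W
1 4/37 20/193 402/7141 -1512/7141 2 6 N
2 40/349 40/281 4260/98069 -25200/98069 2 5 E
3 5/34 2/13 31/442 -133/442 1 5 S
4 40/293 8/73 1748/21389 -5264/21389 1 6 W
final 2 6 N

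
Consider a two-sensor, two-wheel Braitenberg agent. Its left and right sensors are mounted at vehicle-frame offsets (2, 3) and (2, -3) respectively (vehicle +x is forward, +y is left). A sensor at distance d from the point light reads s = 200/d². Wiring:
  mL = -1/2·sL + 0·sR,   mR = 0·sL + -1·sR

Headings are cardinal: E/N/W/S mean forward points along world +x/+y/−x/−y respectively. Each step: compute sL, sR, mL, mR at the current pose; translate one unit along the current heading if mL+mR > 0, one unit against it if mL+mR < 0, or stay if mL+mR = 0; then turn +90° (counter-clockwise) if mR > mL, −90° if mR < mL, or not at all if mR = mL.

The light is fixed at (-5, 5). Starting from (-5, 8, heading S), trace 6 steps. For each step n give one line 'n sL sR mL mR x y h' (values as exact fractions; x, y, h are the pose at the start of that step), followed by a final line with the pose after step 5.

n=0: pose=(-5,8,S); sL=20, sR=20; mL=-10, mR=-20; mL+mR=-30 → advance -1; mR−mL=-10 → turn -1·90°
n=1: pose=(-5,9,W); sL=40, sR=200/53; mL=-20, mR=-200/53; mL+mR=-1260/53 → advance -1; mR−mL=860/53 → turn +1·90°
n=2: pose=(-4,9,S); sL=10, sR=25; mL=-5, mR=-25; mL+mR=-30 → advance -1; mR−mL=-20 → turn -1·90°
n=3: pose=(-4,10,W); sL=40, sR=40/13; mL=-20, mR=-40/13; mL+mR=-300/13 → advance -1; mR−mL=220/13 → turn +1·90°
n=4: pose=(-3,10,S); sL=100/17, sR=20; mL=-50/17, mR=-20; mL+mR=-390/17 → advance -1; mR−mL=-290/17 → turn -1·90°
n=5: pose=(-3,11,W); sL=200/9, sR=200/81; mL=-100/9, mR=-200/81; mL+mR=-1100/81 → advance -1; mR−mL=700/81 → turn +1·90°

0 20 20 -10 -20 -5 8 S
1 40 200/53 -20 -200/53 -5 9 W
2 10 25 -5 -25 -4 9 S
3 40 40/13 -20 -40/13 -4 10 W
4 100/17 20 -50/17 -20 -3 10 S
5 200/9 200/81 -100/9 -200/81 -3 11 W
final -2 11 S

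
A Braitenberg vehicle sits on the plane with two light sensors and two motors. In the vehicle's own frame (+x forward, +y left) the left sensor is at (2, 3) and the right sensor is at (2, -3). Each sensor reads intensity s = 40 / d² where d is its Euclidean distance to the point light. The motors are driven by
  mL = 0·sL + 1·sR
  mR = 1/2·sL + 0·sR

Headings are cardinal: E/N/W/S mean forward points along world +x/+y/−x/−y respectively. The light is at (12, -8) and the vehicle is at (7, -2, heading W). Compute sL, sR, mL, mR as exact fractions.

left sensor world pos  = (5, -5); dL² = 58
right sensor world pos = (5, 1); dR² = 130
sL = 40/58 = 20/29
sR = 40/130 = 4/13
mL = 0·sL + 1·sR = 4/13
mR = 1/2·sL + 0·sR = 10/29

20/29 4/13 4/13 10/29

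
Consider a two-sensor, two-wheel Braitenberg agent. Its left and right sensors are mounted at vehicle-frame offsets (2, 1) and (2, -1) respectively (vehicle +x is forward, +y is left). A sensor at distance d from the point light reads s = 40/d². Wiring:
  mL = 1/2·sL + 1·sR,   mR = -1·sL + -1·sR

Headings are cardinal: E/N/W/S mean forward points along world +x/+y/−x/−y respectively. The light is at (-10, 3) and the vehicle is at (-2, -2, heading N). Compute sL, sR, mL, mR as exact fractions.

left sensor world pos  = (-3, 0); dL² = 58
right sensor world pos = (-1, 0); dR² = 90
sL = 40/58 = 20/29
sR = 40/90 = 4/9
mL = 1/2·sL + 1·sR = 206/261
mR = -1·sL + -1·sR = -296/261

20/29 4/9 206/261 -296/261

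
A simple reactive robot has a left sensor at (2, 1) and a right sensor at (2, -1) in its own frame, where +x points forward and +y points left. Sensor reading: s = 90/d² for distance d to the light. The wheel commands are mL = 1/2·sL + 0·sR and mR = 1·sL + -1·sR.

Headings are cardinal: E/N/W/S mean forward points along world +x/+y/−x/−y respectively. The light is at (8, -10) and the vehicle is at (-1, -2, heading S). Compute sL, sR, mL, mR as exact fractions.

left sensor world pos  = (0, -4); dL² = 100
right sensor world pos = (-2, -4); dR² = 136
sL = 90/100 = 9/10
sR = 90/136 = 45/68
mL = 1/2·sL + 0·sR = 9/20
mR = 1·sL + -1·sR = 81/340

9/10 45/68 9/20 81/340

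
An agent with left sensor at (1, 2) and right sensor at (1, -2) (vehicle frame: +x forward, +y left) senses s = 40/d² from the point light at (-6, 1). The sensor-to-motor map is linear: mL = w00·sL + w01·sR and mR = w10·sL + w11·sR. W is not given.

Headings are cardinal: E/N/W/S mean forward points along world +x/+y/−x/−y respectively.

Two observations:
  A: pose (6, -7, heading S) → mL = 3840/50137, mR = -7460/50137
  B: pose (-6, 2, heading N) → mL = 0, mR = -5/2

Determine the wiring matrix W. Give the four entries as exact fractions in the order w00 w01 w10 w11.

obs A: pose=(6,-7,S) → sL=40/277, sR=40/181, mL=3840/50137, mR=-7460/50137
obs B: pose=(-6,2,N) → sL=5, sR=5, mL=0, mR=-5/2
sensor matrix S = [[40/277, 40/181], [5, 5]]; det S = -19200/50137
solve [mL_A; mL_B] = S·[w00; w01] and [mR_A; mR_B] = S·[w10; w11]:
  w00 = -1, w01 = 1, w10 = 1/2, w11 = -1

-1 1 1/2 -1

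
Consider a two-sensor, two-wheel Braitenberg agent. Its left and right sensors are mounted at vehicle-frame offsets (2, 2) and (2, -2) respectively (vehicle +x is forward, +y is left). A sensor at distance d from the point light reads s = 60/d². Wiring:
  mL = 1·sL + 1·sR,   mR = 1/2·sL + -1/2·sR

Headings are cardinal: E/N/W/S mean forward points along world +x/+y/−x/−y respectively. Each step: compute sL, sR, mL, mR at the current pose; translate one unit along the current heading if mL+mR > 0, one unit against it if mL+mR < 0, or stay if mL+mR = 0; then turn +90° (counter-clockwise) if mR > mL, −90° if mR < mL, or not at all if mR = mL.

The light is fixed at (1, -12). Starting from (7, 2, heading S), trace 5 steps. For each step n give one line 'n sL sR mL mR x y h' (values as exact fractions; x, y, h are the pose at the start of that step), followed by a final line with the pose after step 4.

0 15/52 3/8 69/104 -9/208 7 2 S
1 60/137 60/241 22680/33017 3120/33017 7 1 W
2 10/39 30/137 2540/5343 100/5343 6 1 N
3 12/61 60/193 5976/11773 -672/11773 6 2 E
4 15/52 3/8 69/104 -9/208 7 2 S
final 7 1 W

n=0: pose=(7,2,S); sL=15/52, sR=3/8; mL=69/104, mR=-9/208; mL+mR=129/208 → advance +1; mR−mL=-147/208 → turn -1·90°
n=1: pose=(7,1,W); sL=60/137, sR=60/241; mL=22680/33017, mR=3120/33017; mL+mR=25800/33017 → advance +1; mR−mL=-19560/33017 → turn -1·90°
n=2: pose=(6,1,N); sL=10/39, sR=30/137; mL=2540/5343, mR=100/5343; mL+mR=880/1781 → advance +1; mR−mL=-2440/5343 → turn -1·90°
n=3: pose=(6,2,E); sL=12/61, sR=60/193; mL=5976/11773, mR=-672/11773; mL+mR=5304/11773 → advance +1; mR−mL=-6648/11773 → turn -1·90°
n=4: pose=(7,2,S); sL=15/52, sR=3/8; mL=69/104, mR=-9/208; mL+mR=129/208 → advance +1; mR−mL=-147/208 → turn -1·90°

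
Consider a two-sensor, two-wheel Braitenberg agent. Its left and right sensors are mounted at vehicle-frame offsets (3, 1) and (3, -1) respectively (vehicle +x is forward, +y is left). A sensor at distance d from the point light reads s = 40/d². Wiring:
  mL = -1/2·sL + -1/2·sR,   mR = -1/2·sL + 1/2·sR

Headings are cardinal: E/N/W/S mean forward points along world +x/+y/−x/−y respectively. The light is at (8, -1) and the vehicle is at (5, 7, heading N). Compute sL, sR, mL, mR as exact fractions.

left sensor world pos  = (4, 10); dL² = 137
right sensor world pos = (6, 10); dR² = 125
sL = 40/137 = 40/137
sR = 40/125 = 8/25
mL = -1/2·sL + -1/2·sR = -1048/3425
mR = -1/2·sL + 1/2·sR = 48/3425

40/137 8/25 -1048/3425 48/3425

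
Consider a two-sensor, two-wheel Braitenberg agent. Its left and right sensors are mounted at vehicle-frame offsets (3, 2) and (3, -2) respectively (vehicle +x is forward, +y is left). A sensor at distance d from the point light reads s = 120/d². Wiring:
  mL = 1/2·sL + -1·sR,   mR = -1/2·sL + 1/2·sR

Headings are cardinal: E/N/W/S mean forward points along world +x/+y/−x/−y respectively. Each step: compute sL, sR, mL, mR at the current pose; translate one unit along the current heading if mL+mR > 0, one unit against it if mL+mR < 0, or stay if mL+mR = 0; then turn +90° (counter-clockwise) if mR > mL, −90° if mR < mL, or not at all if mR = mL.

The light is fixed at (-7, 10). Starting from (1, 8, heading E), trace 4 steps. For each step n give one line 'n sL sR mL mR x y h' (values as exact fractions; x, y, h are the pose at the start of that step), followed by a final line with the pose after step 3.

0 120/121 120/137 -6300/16577 -960/16577 1 8 E
1 60/13 60/41 450/533 -840/533 0 8 N
2 120/101 24/25 -924/2525 -288/2525 0 7 E
3 15/2 15/8 15/8 -45/16 -1 7 N
final -1 6 E

n=0: pose=(1,8,E); sL=120/121, sR=120/137; mL=-6300/16577, mR=-960/16577; mL+mR=-60/137 → advance -1; mR−mL=5340/16577 → turn +1·90°
n=1: pose=(0,8,N); sL=60/13, sR=60/41; mL=450/533, mR=-840/533; mL+mR=-30/41 → advance -1; mR−mL=-1290/533 → turn -1·90°
n=2: pose=(0,7,E); sL=120/101, sR=24/25; mL=-924/2525, mR=-288/2525; mL+mR=-12/25 → advance -1; mR−mL=636/2525 → turn +1·90°
n=3: pose=(-1,7,N); sL=15/2, sR=15/8; mL=15/8, mR=-45/16; mL+mR=-15/16 → advance -1; mR−mL=-75/16 → turn -1·90°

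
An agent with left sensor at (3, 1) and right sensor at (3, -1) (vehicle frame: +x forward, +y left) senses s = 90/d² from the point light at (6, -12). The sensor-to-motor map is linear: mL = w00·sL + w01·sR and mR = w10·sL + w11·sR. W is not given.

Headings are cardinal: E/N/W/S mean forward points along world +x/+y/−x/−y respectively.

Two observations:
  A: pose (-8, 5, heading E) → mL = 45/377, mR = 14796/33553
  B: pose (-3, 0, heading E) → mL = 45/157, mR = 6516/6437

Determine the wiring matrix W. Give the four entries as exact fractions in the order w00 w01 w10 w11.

obs A: pose=(-8,5,E) → sL=18/89, sR=90/377, mL=45/377, mR=14796/33553
obs B: pose=(-3,0,E) → sL=18/41, sR=90/157, mL=45/157, mR=6516/6437
sensor matrix S = [[18/89, 90/377], [18/41, 90/157]]; det S = 2404080/215980661
solve [mL_A; mL_B] = S·[w00; w01] and [mR_A; mR_B] = S·[w10; w11]:
  w00 = 0, w01 = 1/2, w10 = 1, w11 = 1

0 1/2 1 1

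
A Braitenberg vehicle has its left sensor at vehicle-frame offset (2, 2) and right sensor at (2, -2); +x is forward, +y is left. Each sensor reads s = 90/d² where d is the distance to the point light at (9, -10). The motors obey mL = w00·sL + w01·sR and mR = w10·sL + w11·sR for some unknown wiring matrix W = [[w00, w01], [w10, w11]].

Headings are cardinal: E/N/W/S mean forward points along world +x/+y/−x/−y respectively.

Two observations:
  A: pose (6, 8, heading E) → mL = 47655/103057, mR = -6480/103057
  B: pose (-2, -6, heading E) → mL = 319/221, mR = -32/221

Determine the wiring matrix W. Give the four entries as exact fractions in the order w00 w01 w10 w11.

obs A: pose=(6,8,E) → sL=90/401, sR=90/257, mL=47655/103057, mR=-6480/103057
obs B: pose=(-2,-6,E) → sL=10/13, sR=18/17, mL=319/221, mR=-32/221
sensor matrix S = [[90/401, 90/257], [10/13, 18/17]]; det S = -722880/22775597
solve [mL_A; mL_B] = S·[w00; w01] and [mR_A; mR_B] = S·[w10; w11]:
  w00 = 1/2, w01 = 1, w10 = 1/2, w11 = -1/2

1/2 1 1/2 -1/2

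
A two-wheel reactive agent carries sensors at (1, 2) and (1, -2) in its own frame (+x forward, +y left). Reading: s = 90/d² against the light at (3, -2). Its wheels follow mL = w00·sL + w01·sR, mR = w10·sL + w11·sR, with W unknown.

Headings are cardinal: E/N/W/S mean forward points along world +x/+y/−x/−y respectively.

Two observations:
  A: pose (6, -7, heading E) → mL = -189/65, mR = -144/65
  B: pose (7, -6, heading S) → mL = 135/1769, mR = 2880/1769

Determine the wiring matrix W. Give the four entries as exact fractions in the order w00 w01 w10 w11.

-1 1/2 -1 1

obs A: pose=(6,-7,E) → sL=18/5, sR=18/13, mL=-189/65, mR=-144/65
obs B: pose=(7,-6,S) → sL=90/61, sR=90/29, mL=135/1769, mR=2880/1769
sensor matrix S = [[18/5, 18/13], [90/61, 90/29]]; det S = 209952/22997
solve [mL_A; mL_B] = S·[w00; w01] and [mR_A; mR_B] = S·[w10; w11]:
  w00 = -1, w01 = 1/2, w10 = -1, w11 = 1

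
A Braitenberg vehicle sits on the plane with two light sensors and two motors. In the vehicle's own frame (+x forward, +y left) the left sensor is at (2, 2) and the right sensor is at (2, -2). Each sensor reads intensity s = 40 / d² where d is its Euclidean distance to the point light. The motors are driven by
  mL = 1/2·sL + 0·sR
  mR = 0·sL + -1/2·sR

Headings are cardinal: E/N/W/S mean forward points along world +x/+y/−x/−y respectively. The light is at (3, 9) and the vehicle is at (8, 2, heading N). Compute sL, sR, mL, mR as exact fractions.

20/17 20/37 10/17 -10/37

left sensor world pos  = (6, 4); dL² = 34
right sensor world pos = (10, 4); dR² = 74
sL = 40/34 = 20/17
sR = 40/74 = 20/37
mL = 1/2·sL + 0·sR = 10/17
mR = 0·sL + -1/2·sR = -10/37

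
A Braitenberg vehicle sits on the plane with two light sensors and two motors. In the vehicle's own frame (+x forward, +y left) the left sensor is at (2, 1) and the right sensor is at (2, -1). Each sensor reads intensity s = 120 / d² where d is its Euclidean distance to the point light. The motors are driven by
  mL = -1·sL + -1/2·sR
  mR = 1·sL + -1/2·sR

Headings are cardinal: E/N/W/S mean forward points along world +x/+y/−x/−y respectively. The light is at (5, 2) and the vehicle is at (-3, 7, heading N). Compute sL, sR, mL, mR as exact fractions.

left sensor world pos  = (-4, 9); dL² = 130
right sensor world pos = (-2, 9); dR² = 98
sL = 120/130 = 12/13
sR = 120/98 = 60/49
mL = -1·sL + -1/2·sR = -978/637
mR = 1·sL + -1/2·sR = 198/637

12/13 60/49 -978/637 198/637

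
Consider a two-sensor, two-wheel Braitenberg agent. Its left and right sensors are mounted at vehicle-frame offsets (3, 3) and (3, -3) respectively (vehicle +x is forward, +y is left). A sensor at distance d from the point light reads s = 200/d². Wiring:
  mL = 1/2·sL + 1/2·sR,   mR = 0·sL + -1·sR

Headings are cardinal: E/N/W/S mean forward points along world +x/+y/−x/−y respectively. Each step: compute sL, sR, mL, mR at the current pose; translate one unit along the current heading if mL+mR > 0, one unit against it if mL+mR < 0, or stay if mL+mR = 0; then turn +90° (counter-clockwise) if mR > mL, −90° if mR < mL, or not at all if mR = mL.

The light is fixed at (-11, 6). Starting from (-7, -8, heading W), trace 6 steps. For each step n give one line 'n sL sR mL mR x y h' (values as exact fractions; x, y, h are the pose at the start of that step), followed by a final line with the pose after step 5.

n=0: pose=(-7,-8,W); sL=20/29, sR=100/61; mL=2060/1769, mR=-100/61; mL+mR=-840/1769 → advance -1; mR−mL=-4960/1769 → turn -1·90°
n=1: pose=(-6,-8,N); sL=8/5, sR=40/37; mL=248/185, mR=-40/37; mL+mR=48/185 → advance +1; mR−mL=-448/185 → turn -1·90°
n=2: pose=(-6,-7,E); sL=50/41, sR=5/8; mL=605/656, mR=-5/8; mL+mR=195/656 → advance +1; mR−mL=-1015/656 → turn -1·90°
n=3: pose=(-5,-7,S); sL=200/337, sR=40/53; mL=12040/17861, mR=-40/53; mL+mR=-1440/17861 → advance -1; mR−mL=-25520/17861 → turn -1·90°
n=4: pose=(-5,-6,W); sL=100/117, sR=20/9; mL=20/13, mR=-20/9; mL+mR=-80/117 → advance -1; mR−mL=-440/117 → turn -1·90°
n=5: pose=(-4,-6,N); sL=200/97, sR=200/181; mL=27800/17557, mR=-200/181; mL+mR=8400/17557 → advance +1; mR−mL=-47200/17557 → turn -1·90°

0 20/29 100/61 2060/1769 -100/61 -7 -8 W
1 8/5 40/37 248/185 -40/37 -6 -8 N
2 50/41 5/8 605/656 -5/8 -6 -7 E
3 200/337 40/53 12040/17861 -40/53 -5 -7 S
4 100/117 20/9 20/13 -20/9 -5 -6 W
5 200/97 200/181 27800/17557 -200/181 -4 -6 N
final -4 -5 E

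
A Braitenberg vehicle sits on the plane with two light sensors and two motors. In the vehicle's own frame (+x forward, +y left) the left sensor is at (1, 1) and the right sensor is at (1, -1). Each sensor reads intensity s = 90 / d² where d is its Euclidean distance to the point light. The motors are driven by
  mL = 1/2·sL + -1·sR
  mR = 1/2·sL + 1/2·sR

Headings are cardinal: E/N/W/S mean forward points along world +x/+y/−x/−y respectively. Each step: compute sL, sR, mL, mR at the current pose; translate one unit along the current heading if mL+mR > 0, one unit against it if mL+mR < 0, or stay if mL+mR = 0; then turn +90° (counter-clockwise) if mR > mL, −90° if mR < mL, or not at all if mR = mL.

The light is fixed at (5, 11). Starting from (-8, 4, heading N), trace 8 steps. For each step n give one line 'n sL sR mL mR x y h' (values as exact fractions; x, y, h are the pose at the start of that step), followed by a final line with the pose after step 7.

0 45/116 1/2 -71/232 103/232 -8 4 N
1 18/49 90/221 -2421/10829 4194/10829 -8 5 W
2 45/109 45/137 -3645/29866 5535/14933 -9 5 S
3 18/41 90/233 -1593/9553 3942/9553 -9 4 E
4 45/116 1/2 -71/232 103/232 -8 4 N
5 18/49 90/221 -2421/10829 4194/10829 -8 5 W
6 45/109 45/137 -3645/29866 5535/14933 -9 5 S
7 18/41 90/233 -1593/9553 3942/9553 -9 4 E
final -8 4 N

n=0: pose=(-8,4,N); sL=45/116, sR=1/2; mL=-71/232, mR=103/232; mL+mR=4/29 → advance +1; mR−mL=3/4 → turn +1·90°
n=1: pose=(-8,5,W); sL=18/49, sR=90/221; mL=-2421/10829, mR=4194/10829; mL+mR=1773/10829 → advance +1; mR−mL=135/221 → turn +1·90°
n=2: pose=(-9,5,S); sL=45/109, sR=45/137; mL=-3645/29866, mR=5535/14933; mL+mR=7425/29866 → advance +1; mR−mL=135/274 → turn +1·90°
n=3: pose=(-9,4,E); sL=18/41, sR=90/233; mL=-1593/9553, mR=3942/9553; mL+mR=2349/9553 → advance +1; mR−mL=135/233 → turn +1·90°
n=4: pose=(-8,4,N); sL=45/116, sR=1/2; mL=-71/232, mR=103/232; mL+mR=4/29 → advance +1; mR−mL=3/4 → turn +1·90°
n=5: pose=(-8,5,W); sL=18/49, sR=90/221; mL=-2421/10829, mR=4194/10829; mL+mR=1773/10829 → advance +1; mR−mL=135/221 → turn +1·90°
n=6: pose=(-9,5,S); sL=45/109, sR=45/137; mL=-3645/29866, mR=5535/14933; mL+mR=7425/29866 → advance +1; mR−mL=135/274 → turn +1·90°
n=7: pose=(-9,4,E); sL=18/41, sR=90/233; mL=-1593/9553, mR=3942/9553; mL+mR=2349/9553 → advance +1; mR−mL=135/233 → turn +1·90°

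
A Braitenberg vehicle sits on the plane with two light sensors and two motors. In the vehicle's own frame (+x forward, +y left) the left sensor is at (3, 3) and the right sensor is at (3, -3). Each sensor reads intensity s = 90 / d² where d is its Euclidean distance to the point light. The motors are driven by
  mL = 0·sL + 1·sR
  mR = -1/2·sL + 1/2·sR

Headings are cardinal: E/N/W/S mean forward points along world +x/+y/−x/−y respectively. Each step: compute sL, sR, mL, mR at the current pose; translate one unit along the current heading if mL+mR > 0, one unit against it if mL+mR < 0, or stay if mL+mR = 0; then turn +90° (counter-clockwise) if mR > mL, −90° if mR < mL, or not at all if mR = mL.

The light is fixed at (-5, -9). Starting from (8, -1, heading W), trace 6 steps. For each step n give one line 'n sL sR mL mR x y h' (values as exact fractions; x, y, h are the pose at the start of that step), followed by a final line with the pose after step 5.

0 18/25 90/221 90/221 -864/5525 8 -1 W
1 45/101 45/173 45/173 -1620/17473 7 -1 N
2 10/41 10/29 10/29 60/1189 7 0 E
3 45/146 45/68 45/68 1755/9928 8 0 S
4 18/25 90/221 90/221 -864/5525 8 -1 W
5 45/101 45/173 45/173 -1620/17473 7 -1 N
final 7 0 E

n=0: pose=(8,-1,W); sL=18/25, sR=90/221; mL=90/221, mR=-864/5525; mL+mR=1386/5525 → advance +1; mR−mL=-3114/5525 → turn -1·90°
n=1: pose=(7,-1,N); sL=45/101, sR=45/173; mL=45/173, mR=-1620/17473; mL+mR=2925/17473 → advance +1; mR−mL=-6165/17473 → turn -1·90°
n=2: pose=(7,0,E); sL=10/41, sR=10/29; mL=10/29, mR=60/1189; mL+mR=470/1189 → advance +1; mR−mL=-350/1189 → turn -1·90°
n=3: pose=(8,0,S); sL=45/146, sR=45/68; mL=45/68, mR=1755/9928; mL+mR=8325/9928 → advance +1; mR−mL=-4815/9928 → turn -1·90°
n=4: pose=(8,-1,W); sL=18/25, sR=90/221; mL=90/221, mR=-864/5525; mL+mR=1386/5525 → advance +1; mR−mL=-3114/5525 → turn -1·90°
n=5: pose=(7,-1,N); sL=45/101, sR=45/173; mL=45/173, mR=-1620/17473; mL+mR=2925/17473 → advance +1; mR−mL=-6165/17473 → turn -1·90°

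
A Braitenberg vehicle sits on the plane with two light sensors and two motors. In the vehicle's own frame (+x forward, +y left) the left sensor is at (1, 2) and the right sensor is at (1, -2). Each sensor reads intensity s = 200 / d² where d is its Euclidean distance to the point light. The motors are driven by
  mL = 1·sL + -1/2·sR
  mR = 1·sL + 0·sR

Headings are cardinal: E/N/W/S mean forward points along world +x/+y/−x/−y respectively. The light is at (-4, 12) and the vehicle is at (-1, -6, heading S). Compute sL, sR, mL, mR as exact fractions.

left sensor world pos  = (1, -7); dL² = 386
right sensor world pos = (-3, -7); dR² = 362
sL = 200/386 = 100/193
sR = 200/362 = 100/181
mL = 1·sL + -1/2·sR = 8450/34933
mR = 1·sL + 0·sR = 100/193

100/193 100/181 8450/34933 100/193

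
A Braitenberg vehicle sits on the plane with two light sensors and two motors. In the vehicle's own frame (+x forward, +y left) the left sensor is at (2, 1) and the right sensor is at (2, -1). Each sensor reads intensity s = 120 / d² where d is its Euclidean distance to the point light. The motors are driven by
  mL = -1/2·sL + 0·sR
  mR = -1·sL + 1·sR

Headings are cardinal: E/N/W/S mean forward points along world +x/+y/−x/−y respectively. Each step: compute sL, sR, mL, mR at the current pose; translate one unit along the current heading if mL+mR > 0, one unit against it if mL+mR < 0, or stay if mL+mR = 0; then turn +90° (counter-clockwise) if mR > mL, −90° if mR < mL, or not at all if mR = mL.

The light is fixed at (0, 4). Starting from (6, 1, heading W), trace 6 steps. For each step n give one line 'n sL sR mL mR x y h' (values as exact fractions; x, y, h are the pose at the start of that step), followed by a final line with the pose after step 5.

0 15/4 6 -15/8 9/4 6 1 W
1 120/61 120/41 -60/61 2400/2501 5 1 S
2 12/5 60/29 -6/5 -48/145 5 2 E
3 40/3 24/5 -20/3 -128/15 4 2 N
4 3 30/13 -3/2 -9/13 4 1 E
5 24 120/17 -12 -288/17 3 1 N
final 3 0 E

n=0: pose=(6,1,W); sL=15/4, sR=6; mL=-15/8, mR=9/4; mL+mR=3/8 → advance +1; mR−mL=33/8 → turn +1·90°
n=1: pose=(5,1,S); sL=120/61, sR=120/41; mL=-60/61, mR=2400/2501; mL+mR=-60/2501 → advance -1; mR−mL=4860/2501 → turn +1·90°
n=2: pose=(5,2,E); sL=12/5, sR=60/29; mL=-6/5, mR=-48/145; mL+mR=-222/145 → advance -1; mR−mL=126/145 → turn +1·90°
n=3: pose=(4,2,N); sL=40/3, sR=24/5; mL=-20/3, mR=-128/15; mL+mR=-76/5 → advance -1; mR−mL=-28/15 → turn -1·90°
n=4: pose=(4,1,E); sL=3, sR=30/13; mL=-3/2, mR=-9/13; mL+mR=-57/26 → advance -1; mR−mL=21/26 → turn +1·90°
n=5: pose=(3,1,N); sL=24, sR=120/17; mL=-12, mR=-288/17; mL+mR=-492/17 → advance -1; mR−mL=-84/17 → turn -1·90°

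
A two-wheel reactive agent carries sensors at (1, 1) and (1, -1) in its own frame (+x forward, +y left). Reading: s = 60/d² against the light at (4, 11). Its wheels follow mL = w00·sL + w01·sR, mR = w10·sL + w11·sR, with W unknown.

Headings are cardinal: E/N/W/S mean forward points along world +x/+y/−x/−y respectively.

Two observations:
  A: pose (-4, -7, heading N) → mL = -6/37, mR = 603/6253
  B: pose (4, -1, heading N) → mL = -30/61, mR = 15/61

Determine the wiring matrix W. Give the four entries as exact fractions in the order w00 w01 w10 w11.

obs A: pose=(-4,-7,N) → sL=6/37, sR=30/169, mL=-6/37, mR=603/6253
obs B: pose=(4,-1,N) → sL=30/61, sR=30/61, mL=-30/61, mR=15/61
sensor matrix S = [[6/37, 30/169], [30/61, 30/61]]; det S = -2880/381433
solve [mL_A; mL_B] = S·[w00; w01] and [mR_A; mR_B] = S·[w10; w11]:
  w00 = -1, w01 = 0, w10 = -1/2, w11 = 1

-1 0 -1/2 1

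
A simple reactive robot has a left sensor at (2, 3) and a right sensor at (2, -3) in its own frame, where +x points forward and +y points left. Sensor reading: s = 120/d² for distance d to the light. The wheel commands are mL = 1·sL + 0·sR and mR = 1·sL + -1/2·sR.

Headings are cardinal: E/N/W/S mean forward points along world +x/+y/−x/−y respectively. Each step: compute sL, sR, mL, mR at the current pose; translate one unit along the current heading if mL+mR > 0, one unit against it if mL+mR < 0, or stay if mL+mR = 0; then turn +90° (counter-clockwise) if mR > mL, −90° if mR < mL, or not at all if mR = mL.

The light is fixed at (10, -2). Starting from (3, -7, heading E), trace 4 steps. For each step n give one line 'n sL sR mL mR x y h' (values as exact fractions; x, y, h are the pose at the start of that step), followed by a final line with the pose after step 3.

n=0: pose=(3,-7,E); sL=120/29, sR=120/89; mL=120/29, mR=8940/2581; mL+mR=19620/2581 → advance +1; mR−mL=-60/89 → turn -1·90°
n=1: pose=(4,-7,S); sL=60/29, sR=12/13; mL=60/29, mR=606/377; mL+mR=1386/377 → advance +1; mR−mL=-6/13 → turn -1·90°
n=2: pose=(4,-8,W); sL=24/29, sR=120/73; mL=24/29, mR=12/2117; mL+mR=1764/2117 → advance +1; mR−mL=-60/73 → turn -1·90°
n=3: pose=(3,-8,N); sL=30/29, sR=15/4; mL=30/29, mR=-195/232; mL+mR=45/232 → advance +1; mR−mL=-15/8 → turn -1·90°

0 120/29 120/89 120/29 8940/2581 3 -7 E
1 60/29 12/13 60/29 606/377 4 -7 S
2 24/29 120/73 24/29 12/2117 4 -8 W
3 30/29 15/4 30/29 -195/232 3 -8 N
final 3 -7 E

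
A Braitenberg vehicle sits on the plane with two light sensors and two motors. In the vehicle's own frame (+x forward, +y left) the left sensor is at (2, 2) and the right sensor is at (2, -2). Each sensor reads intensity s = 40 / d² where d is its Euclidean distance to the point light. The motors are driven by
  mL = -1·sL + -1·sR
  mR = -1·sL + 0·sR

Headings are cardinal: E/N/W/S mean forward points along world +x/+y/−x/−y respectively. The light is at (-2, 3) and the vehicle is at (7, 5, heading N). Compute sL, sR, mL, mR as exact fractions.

left sensor world pos  = (5, 7); dL² = 65
right sensor world pos = (9, 7); dR² = 137
sL = 40/65 = 8/13
sR = 40/137 = 40/137
mL = -1·sL + -1·sR = -1616/1781
mR = -1·sL + 0·sR = -8/13

8/13 40/137 -1616/1781 -8/13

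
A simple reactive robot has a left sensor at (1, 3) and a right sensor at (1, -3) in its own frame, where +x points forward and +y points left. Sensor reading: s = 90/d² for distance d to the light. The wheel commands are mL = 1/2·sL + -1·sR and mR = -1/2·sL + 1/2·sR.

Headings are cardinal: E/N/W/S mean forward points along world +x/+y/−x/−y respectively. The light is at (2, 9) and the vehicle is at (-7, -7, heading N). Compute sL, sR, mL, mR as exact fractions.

10/41 10/29 -265/1189 60/1189

left sensor world pos  = (-10, -6); dL² = 369
right sensor world pos = (-4, -6); dR² = 261
sL = 90/369 = 10/41
sR = 90/261 = 10/29
mL = 1/2·sL + -1·sR = -265/1189
mR = -1/2·sL + 1/2·sR = 60/1189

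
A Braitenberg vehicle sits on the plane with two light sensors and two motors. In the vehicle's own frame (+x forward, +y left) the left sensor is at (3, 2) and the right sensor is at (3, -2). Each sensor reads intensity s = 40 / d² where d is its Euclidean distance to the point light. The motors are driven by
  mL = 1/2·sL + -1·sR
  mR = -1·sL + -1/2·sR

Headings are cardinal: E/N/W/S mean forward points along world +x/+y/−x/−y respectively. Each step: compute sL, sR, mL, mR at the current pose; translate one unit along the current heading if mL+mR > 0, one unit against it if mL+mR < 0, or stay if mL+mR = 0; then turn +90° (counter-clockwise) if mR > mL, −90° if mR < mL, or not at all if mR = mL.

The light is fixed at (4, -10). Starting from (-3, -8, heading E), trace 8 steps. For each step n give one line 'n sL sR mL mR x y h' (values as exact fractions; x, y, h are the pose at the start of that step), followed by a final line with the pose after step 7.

0 5/4 5/2 -15/8 -5/2 -3 -8 E
1 40/37 40/101 540/3737 -4780/3737 -4 -8 S
2 20/61 20/73 -490/4453 -2070/4453 -4 -7 W
3 40/117 40/61 -3460/7137 -4780/7137 -3 -7 N
4 5/4 5/2 -15/8 -5/2 -3 -8 E
5 40/37 40/101 540/3737 -4780/3737 -4 -8 S
6 20/61 20/73 -490/4453 -2070/4453 -4 -7 W
7 40/117 40/61 -3460/7137 -4780/7137 -3 -7 N
final -3 -8 E

n=0: pose=(-3,-8,E); sL=5/4, sR=5/2; mL=-15/8, mR=-5/2; mL+mR=-35/8 → advance -1; mR−mL=-5/8 → turn -1·90°
n=1: pose=(-4,-8,S); sL=40/37, sR=40/101; mL=540/3737, mR=-4780/3737; mL+mR=-4240/3737 → advance -1; mR−mL=-5320/3737 → turn -1·90°
n=2: pose=(-4,-7,W); sL=20/61, sR=20/73; mL=-490/4453, mR=-2070/4453; mL+mR=-2560/4453 → advance -1; mR−mL=-1580/4453 → turn -1·90°
n=3: pose=(-3,-7,N); sL=40/117, sR=40/61; mL=-3460/7137, mR=-4780/7137; mL+mR=-8240/7137 → advance -1; mR−mL=-440/2379 → turn -1·90°
n=4: pose=(-3,-8,E); sL=5/4, sR=5/2; mL=-15/8, mR=-5/2; mL+mR=-35/8 → advance -1; mR−mL=-5/8 → turn -1·90°
n=5: pose=(-4,-8,S); sL=40/37, sR=40/101; mL=540/3737, mR=-4780/3737; mL+mR=-4240/3737 → advance -1; mR−mL=-5320/3737 → turn -1·90°
n=6: pose=(-4,-7,W); sL=20/61, sR=20/73; mL=-490/4453, mR=-2070/4453; mL+mR=-2560/4453 → advance -1; mR−mL=-1580/4453 → turn -1·90°
n=7: pose=(-3,-7,N); sL=40/117, sR=40/61; mL=-3460/7137, mR=-4780/7137; mL+mR=-8240/7137 → advance -1; mR−mL=-440/2379 → turn -1·90°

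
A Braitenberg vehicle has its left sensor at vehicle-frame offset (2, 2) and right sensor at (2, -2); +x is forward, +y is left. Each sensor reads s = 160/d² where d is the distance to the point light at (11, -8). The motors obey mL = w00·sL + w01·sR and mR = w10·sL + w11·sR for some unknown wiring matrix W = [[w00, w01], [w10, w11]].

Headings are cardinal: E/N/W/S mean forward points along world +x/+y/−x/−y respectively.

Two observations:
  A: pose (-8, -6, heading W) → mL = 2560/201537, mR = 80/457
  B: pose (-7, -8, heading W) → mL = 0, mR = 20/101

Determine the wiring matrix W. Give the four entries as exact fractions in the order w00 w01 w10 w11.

obs A: pose=(-8,-6,W) → sL=160/441, sR=160/457, mL=2560/201537, mR=80/457
obs B: pose=(-7,-8,W) → sL=40/101, sR=40/101, mL=0, mR=20/101
sensor matrix S = [[160/441, 160/457], [40/101, 40/101]]; det S = 102400/20355237
solve [mL_A; mL_B] = S·[w00; w01] and [mR_A; mR_B] = S·[w10; w11]:
  w00 = 1, w01 = -1, w10 = 0, w11 = 1/2

1 -1 0 1/2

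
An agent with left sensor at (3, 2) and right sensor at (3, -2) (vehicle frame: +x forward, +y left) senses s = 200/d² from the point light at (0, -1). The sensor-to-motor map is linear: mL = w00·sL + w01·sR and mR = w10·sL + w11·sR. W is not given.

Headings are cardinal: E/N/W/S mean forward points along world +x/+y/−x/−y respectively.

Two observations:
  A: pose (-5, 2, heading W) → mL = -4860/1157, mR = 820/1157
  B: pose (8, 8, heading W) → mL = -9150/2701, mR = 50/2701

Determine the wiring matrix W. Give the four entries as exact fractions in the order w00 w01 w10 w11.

-1 -1/2 -1/2 1

obs A: pose=(-5,2,W) → sL=40/13, sR=200/89, mL=-4860/1157, mR=820/1157
obs B: pose=(8,8,W) → sL=100/37, sR=100/73, mL=-9150/2701, mR=50/2701
sensor matrix S = [[40/13, 200/89], [100/37, 100/73]]; det S = -5808000/3125057
solve [mL_A; mL_B] = S·[w00; w01] and [mR_A; mR_B] = S·[w10; w11]:
  w00 = -1, w01 = -1/2, w10 = -1/2, w11 = 1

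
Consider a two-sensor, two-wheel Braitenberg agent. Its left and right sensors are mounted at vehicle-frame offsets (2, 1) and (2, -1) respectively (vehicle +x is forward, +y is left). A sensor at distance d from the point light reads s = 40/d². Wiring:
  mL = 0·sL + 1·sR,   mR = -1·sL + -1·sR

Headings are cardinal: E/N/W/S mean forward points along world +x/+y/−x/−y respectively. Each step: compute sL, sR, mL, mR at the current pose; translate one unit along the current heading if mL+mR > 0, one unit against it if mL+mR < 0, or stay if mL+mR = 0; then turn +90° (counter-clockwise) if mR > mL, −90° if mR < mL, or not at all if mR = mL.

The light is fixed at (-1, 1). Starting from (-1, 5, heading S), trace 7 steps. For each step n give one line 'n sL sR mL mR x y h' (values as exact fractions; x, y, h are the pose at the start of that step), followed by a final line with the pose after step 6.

n=0: pose=(-1,5,S); sL=8, sR=8; mL=8, mR=-16; mL+mR=-8 → advance -1; mR−mL=-24 → turn -1·90°
n=1: pose=(-1,6,W); sL=2, sR=1; mL=1, mR=-3; mL+mR=-2 → advance -1; mR−mL=-4 → turn -1·90°
n=2: pose=(0,6,N); sL=40/49, sR=40/53; mL=40/53, mR=-4080/2597; mL+mR=-40/49 → advance -1; mR−mL=-6040/2597 → turn -1·90°
n=3: pose=(0,5,E); sL=20/17, sR=20/9; mL=20/9, mR=-520/153; mL+mR=-20/17 → advance -1; mR−mL=-860/153 → turn -1·90°
n=4: pose=(-1,5,S); sL=8, sR=8; mL=8, mR=-16; mL+mR=-8 → advance -1; mR−mL=-24 → turn -1·90°
n=5: pose=(-1,6,W); sL=2, sR=1; mL=1, mR=-3; mL+mR=-2 → advance -1; mR−mL=-4 → turn -1·90°
n=6: pose=(0,6,N); sL=40/49, sR=40/53; mL=40/53, mR=-4080/2597; mL+mR=-40/49 → advance -1; mR−mL=-6040/2597 → turn -1·90°

0 8 8 8 -16 -1 5 S
1 2 1 1 -3 -1 6 W
2 40/49 40/53 40/53 -4080/2597 0 6 N
3 20/17 20/9 20/9 -520/153 0 5 E
4 8 8 8 -16 -1 5 S
5 2 1 1 -3 -1 6 W
6 40/49 40/53 40/53 -4080/2597 0 6 N
final 0 5 E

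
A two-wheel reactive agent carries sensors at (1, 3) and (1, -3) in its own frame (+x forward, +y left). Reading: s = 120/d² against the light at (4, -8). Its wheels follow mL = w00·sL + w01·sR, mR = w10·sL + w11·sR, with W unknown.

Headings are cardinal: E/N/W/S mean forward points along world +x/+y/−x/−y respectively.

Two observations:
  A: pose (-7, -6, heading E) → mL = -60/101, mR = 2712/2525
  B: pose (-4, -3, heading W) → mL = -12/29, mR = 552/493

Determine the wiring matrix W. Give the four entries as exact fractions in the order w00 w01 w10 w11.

obs A: pose=(-7,-6,E) → sL=24/25, sR=120/101, mL=-60/101, mR=2712/2525
obs B: pose=(-4,-3,W) → sL=24/17, sR=24/29, mL=-12/29, mR=552/493
sensor matrix S = [[24/25, 120/101], [24/17, 24/29]]; det S = -1099008/1244825
solve [mL_A; mL_B] = S·[w00; w01] and [mR_A; mR_B] = S·[w10; w11]:
  w00 = 0, w01 = -1/2, w10 = 1/2, w11 = 1/2

0 -1/2 1/2 1/2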